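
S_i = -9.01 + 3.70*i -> [-9.01, -5.31, -1.61, 2.09, 5.79]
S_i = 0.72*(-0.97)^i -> [0.72, -0.7, 0.68, -0.66, 0.64]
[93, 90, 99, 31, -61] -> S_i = Random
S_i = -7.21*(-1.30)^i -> [-7.21, 9.37, -12.18, 15.84, -20.59]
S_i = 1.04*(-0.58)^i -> [1.04, -0.6, 0.35, -0.2, 0.12]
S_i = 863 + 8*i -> [863, 871, 879, 887, 895]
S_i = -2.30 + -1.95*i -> [-2.3, -4.25, -6.2, -8.15, -10.1]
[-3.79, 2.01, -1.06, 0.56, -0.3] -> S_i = -3.79*(-0.53)^i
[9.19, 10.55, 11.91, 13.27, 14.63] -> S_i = 9.19 + 1.36*i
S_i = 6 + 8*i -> [6, 14, 22, 30, 38]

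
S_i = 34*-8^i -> [34, -272, 2176, -17408, 139264]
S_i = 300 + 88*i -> [300, 388, 476, 564, 652]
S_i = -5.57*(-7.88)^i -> [-5.57, 43.89, -345.87, 2725.42, -21476.33]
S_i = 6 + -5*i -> [6, 1, -4, -9, -14]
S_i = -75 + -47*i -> [-75, -122, -169, -216, -263]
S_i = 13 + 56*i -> [13, 69, 125, 181, 237]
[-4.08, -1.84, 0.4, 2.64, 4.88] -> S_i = -4.08 + 2.24*i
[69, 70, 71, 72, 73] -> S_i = 69 + 1*i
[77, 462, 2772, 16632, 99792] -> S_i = 77*6^i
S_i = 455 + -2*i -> [455, 453, 451, 449, 447]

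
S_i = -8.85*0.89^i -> [-8.85, -7.88, -7.01, -6.24, -5.55]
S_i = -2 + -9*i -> [-2, -11, -20, -29, -38]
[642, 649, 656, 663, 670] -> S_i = 642 + 7*i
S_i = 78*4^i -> [78, 312, 1248, 4992, 19968]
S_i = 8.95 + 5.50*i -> [8.95, 14.45, 19.95, 25.45, 30.95]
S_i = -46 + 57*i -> [-46, 11, 68, 125, 182]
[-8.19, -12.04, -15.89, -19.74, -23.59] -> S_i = -8.19 + -3.85*i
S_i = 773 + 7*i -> [773, 780, 787, 794, 801]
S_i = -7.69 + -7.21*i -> [-7.69, -14.9, -22.11, -29.32, -36.53]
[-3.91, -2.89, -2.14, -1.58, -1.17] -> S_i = -3.91*0.74^i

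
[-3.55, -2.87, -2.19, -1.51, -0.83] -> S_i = -3.55 + 0.68*i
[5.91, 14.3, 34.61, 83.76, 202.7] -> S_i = 5.91*2.42^i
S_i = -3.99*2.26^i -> [-3.99, -9.02, -20.38, -46.06, -104.09]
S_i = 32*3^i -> [32, 96, 288, 864, 2592]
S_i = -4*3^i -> [-4, -12, -36, -108, -324]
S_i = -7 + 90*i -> [-7, 83, 173, 263, 353]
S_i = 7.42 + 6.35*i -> [7.42, 13.77, 20.12, 26.47, 32.82]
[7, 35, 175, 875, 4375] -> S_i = 7*5^i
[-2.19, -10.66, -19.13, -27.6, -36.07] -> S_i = -2.19 + -8.47*i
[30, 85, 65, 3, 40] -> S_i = Random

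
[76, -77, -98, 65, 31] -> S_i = Random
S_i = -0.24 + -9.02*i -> [-0.24, -9.26, -18.28, -27.3, -36.32]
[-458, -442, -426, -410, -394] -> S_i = -458 + 16*i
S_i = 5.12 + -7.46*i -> [5.12, -2.34, -9.8, -17.26, -24.72]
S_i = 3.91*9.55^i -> [3.91, 37.34, 356.6, 3405.55, 32522.97]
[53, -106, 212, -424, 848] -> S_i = 53*-2^i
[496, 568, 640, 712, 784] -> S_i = 496 + 72*i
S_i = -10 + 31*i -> [-10, 21, 52, 83, 114]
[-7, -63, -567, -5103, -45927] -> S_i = -7*9^i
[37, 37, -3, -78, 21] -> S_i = Random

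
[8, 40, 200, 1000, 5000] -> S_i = 8*5^i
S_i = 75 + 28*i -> [75, 103, 131, 159, 187]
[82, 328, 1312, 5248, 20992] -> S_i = 82*4^i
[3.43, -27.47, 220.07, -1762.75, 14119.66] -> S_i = 3.43*(-8.01)^i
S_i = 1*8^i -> [1, 8, 64, 512, 4096]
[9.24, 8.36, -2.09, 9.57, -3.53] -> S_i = Random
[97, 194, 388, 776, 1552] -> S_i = 97*2^i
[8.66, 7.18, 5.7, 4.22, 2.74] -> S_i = 8.66 + -1.48*i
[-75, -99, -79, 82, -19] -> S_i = Random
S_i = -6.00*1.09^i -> [-6.0, -6.54, -7.13, -7.77, -8.47]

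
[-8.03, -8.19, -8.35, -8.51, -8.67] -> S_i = -8.03 + -0.16*i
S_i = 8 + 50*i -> [8, 58, 108, 158, 208]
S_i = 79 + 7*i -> [79, 86, 93, 100, 107]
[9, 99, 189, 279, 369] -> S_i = 9 + 90*i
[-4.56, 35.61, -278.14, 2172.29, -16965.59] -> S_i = -4.56*(-7.81)^i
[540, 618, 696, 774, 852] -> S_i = 540 + 78*i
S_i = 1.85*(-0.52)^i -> [1.85, -0.96, 0.5, -0.26, 0.14]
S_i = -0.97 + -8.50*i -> [-0.97, -9.47, -17.97, -26.47, -34.97]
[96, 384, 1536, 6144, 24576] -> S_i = 96*4^i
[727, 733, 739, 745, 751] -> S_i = 727 + 6*i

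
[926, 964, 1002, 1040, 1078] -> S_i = 926 + 38*i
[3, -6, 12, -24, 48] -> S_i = 3*-2^i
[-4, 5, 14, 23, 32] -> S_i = -4 + 9*i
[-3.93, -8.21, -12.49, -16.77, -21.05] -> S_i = -3.93 + -4.28*i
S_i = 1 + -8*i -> [1, -7, -15, -23, -31]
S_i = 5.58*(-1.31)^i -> [5.58, -7.31, 9.58, -12.54, 16.43]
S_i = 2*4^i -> [2, 8, 32, 128, 512]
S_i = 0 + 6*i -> [0, 6, 12, 18, 24]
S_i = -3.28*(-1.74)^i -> [-3.28, 5.71, -9.93, 17.28, -30.07]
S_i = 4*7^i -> [4, 28, 196, 1372, 9604]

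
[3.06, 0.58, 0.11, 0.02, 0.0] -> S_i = 3.06*0.19^i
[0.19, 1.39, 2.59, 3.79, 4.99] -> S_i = 0.19 + 1.20*i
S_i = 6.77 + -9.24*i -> [6.77, -2.47, -11.71, -20.95, -30.19]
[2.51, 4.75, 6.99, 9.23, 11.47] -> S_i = 2.51 + 2.24*i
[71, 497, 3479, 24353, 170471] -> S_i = 71*7^i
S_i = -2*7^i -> [-2, -14, -98, -686, -4802]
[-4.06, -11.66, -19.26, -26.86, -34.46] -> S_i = -4.06 + -7.60*i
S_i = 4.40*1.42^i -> [4.4, 6.25, 8.87, 12.6, 17.89]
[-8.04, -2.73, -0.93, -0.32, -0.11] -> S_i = -8.04*0.34^i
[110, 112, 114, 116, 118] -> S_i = 110 + 2*i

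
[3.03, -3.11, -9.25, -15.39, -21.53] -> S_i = 3.03 + -6.14*i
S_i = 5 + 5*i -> [5, 10, 15, 20, 25]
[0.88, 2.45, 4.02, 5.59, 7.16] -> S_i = 0.88 + 1.57*i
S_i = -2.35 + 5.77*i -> [-2.35, 3.42, 9.19, 14.96, 20.73]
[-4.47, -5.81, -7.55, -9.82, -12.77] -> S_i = -4.47*1.30^i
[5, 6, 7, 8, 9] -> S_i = 5 + 1*i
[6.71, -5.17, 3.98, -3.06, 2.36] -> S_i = 6.71*(-0.77)^i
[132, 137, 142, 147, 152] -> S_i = 132 + 5*i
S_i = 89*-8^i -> [89, -712, 5696, -45568, 364544]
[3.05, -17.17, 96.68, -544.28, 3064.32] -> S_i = 3.05*(-5.63)^i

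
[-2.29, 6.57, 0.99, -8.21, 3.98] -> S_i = Random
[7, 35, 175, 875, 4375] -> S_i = 7*5^i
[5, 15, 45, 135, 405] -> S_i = 5*3^i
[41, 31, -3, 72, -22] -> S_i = Random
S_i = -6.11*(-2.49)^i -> [-6.11, 15.21, -37.88, 94.33, -234.88]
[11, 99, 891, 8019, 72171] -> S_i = 11*9^i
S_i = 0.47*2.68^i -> [0.47, 1.26, 3.38, 9.05, 24.25]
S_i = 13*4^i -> [13, 52, 208, 832, 3328]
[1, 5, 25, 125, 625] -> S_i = 1*5^i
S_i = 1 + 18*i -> [1, 19, 37, 55, 73]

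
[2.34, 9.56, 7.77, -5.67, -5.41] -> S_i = Random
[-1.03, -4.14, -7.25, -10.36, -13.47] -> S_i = -1.03 + -3.11*i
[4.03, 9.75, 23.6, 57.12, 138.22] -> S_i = 4.03*2.42^i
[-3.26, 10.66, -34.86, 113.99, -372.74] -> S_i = -3.26*(-3.27)^i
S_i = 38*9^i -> [38, 342, 3078, 27702, 249318]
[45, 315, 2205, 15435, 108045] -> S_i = 45*7^i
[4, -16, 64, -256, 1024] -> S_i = 4*-4^i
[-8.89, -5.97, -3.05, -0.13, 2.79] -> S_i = -8.89 + 2.92*i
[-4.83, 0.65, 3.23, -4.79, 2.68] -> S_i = Random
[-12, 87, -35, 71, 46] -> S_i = Random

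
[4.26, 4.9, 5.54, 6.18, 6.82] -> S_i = 4.26 + 0.64*i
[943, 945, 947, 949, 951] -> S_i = 943 + 2*i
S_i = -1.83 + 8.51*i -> [-1.83, 6.68, 15.19, 23.7, 32.21]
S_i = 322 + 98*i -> [322, 420, 518, 616, 714]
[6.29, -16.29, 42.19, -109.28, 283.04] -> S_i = 6.29*(-2.59)^i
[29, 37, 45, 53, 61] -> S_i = 29 + 8*i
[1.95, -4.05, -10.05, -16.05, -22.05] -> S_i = 1.95 + -6.00*i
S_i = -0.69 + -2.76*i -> [-0.69, -3.45, -6.21, -8.97, -11.73]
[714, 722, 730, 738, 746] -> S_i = 714 + 8*i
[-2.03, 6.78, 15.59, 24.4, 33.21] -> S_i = -2.03 + 8.81*i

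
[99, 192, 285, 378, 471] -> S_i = 99 + 93*i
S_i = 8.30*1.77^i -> [8.3, 14.69, 26.0, 46.03, 81.47]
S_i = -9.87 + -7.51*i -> [-9.87, -17.38, -24.89, -32.4, -39.91]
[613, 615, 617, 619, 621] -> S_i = 613 + 2*i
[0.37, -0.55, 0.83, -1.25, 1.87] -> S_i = 0.37*(-1.50)^i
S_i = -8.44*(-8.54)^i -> [-8.44, 72.08, -615.54, 5256.73, -44892.51]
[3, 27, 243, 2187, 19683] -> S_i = 3*9^i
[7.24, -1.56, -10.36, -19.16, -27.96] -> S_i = 7.24 + -8.80*i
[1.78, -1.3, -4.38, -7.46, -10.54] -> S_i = 1.78 + -3.08*i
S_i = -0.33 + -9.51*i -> [-0.33, -9.84, -19.35, -28.86, -38.37]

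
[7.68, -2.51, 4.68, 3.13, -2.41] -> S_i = Random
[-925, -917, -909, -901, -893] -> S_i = -925 + 8*i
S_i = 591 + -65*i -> [591, 526, 461, 396, 331]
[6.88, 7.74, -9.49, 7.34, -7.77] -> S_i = Random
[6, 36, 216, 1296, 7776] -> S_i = 6*6^i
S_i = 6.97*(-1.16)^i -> [6.97, -8.09, 9.38, -10.88, 12.62]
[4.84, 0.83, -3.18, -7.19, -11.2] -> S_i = 4.84 + -4.01*i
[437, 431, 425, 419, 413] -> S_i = 437 + -6*i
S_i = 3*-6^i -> [3, -18, 108, -648, 3888]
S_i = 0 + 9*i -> [0, 9, 18, 27, 36]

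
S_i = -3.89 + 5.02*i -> [-3.89, 1.13, 6.15, 11.17, 16.19]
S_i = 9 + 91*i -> [9, 100, 191, 282, 373]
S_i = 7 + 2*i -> [7, 9, 11, 13, 15]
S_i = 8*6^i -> [8, 48, 288, 1728, 10368]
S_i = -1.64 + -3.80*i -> [-1.64, -5.44, -9.24, -13.04, -16.84]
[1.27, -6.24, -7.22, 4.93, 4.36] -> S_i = Random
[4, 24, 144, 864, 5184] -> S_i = 4*6^i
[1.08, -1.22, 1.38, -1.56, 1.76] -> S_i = 1.08*(-1.13)^i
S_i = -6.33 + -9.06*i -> [-6.33, -15.39, -24.45, -33.51, -42.57]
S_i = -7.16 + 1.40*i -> [-7.16, -5.76, -4.36, -2.96, -1.56]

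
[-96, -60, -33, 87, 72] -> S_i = Random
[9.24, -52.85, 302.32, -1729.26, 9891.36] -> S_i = 9.24*(-5.72)^i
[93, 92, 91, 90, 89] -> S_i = 93 + -1*i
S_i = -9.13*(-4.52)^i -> [-9.13, 41.27, -186.53, 843.11, -3810.87]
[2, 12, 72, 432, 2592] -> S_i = 2*6^i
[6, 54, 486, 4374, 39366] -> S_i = 6*9^i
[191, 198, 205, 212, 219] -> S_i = 191 + 7*i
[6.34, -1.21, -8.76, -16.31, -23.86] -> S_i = 6.34 + -7.55*i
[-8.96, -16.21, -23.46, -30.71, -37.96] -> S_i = -8.96 + -7.25*i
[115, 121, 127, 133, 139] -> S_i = 115 + 6*i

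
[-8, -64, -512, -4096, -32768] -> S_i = -8*8^i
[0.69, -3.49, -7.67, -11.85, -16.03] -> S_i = 0.69 + -4.18*i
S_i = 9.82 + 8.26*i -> [9.82, 18.08, 26.34, 34.6, 42.86]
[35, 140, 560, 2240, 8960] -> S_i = 35*4^i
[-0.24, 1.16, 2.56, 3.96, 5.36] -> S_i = -0.24 + 1.40*i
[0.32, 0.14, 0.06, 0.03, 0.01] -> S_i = 0.32*0.43^i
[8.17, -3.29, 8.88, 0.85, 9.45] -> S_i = Random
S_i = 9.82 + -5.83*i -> [9.82, 3.99, -1.84, -7.67, -13.5]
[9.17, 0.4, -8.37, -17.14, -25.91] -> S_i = 9.17 + -8.77*i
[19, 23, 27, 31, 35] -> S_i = 19 + 4*i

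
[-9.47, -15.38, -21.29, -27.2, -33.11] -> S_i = -9.47 + -5.91*i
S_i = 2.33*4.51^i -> [2.33, 10.51, 47.39, 213.74, 963.97]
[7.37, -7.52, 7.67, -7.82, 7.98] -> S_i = 7.37*(-1.02)^i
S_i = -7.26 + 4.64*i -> [-7.26, -2.62, 2.02, 6.66, 11.3]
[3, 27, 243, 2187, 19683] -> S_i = 3*9^i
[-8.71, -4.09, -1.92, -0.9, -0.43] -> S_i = -8.71*0.47^i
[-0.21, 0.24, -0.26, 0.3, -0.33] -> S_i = -0.21*(-1.12)^i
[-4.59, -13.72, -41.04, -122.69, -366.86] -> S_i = -4.59*2.99^i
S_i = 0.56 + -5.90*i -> [0.56, -5.34, -11.24, -17.14, -23.04]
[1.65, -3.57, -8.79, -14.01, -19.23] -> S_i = 1.65 + -5.22*i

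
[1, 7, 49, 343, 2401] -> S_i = 1*7^i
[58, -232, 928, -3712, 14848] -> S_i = 58*-4^i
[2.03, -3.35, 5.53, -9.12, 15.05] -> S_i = 2.03*(-1.65)^i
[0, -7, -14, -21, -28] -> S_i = 0 + -7*i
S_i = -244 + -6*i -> [-244, -250, -256, -262, -268]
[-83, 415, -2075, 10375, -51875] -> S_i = -83*-5^i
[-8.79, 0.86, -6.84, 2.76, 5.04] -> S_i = Random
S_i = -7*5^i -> [-7, -35, -175, -875, -4375]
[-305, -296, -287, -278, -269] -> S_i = -305 + 9*i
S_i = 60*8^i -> [60, 480, 3840, 30720, 245760]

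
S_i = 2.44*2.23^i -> [2.44, 5.44, 12.13, 27.06, 60.34]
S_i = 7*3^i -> [7, 21, 63, 189, 567]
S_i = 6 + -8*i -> [6, -2, -10, -18, -26]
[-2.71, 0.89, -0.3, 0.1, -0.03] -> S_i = -2.71*(-0.33)^i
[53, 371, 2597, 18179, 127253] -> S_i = 53*7^i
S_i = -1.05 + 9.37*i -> [-1.05, 8.32, 17.69, 27.06, 36.43]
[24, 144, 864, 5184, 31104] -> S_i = 24*6^i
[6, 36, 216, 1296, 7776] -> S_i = 6*6^i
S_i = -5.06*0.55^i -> [-5.06, -2.78, -1.53, -0.84, -0.46]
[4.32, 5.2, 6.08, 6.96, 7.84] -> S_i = 4.32 + 0.88*i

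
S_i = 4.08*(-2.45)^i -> [4.08, -10.0, 24.49, -60.0, 147.0]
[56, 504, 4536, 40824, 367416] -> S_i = 56*9^i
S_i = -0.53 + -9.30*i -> [-0.53, -9.83, -19.13, -28.43, -37.73]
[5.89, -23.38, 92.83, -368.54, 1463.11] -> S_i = 5.89*(-3.97)^i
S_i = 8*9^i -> [8, 72, 648, 5832, 52488]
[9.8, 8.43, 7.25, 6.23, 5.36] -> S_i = 9.80*0.86^i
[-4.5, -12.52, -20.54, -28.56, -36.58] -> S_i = -4.50 + -8.02*i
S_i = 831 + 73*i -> [831, 904, 977, 1050, 1123]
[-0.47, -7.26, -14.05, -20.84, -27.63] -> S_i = -0.47 + -6.79*i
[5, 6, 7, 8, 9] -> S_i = 5 + 1*i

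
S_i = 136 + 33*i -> [136, 169, 202, 235, 268]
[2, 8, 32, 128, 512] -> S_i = 2*4^i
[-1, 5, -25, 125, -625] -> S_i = -1*-5^i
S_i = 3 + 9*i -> [3, 12, 21, 30, 39]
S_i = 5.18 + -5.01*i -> [5.18, 0.17, -4.84, -9.85, -14.86]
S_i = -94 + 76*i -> [-94, -18, 58, 134, 210]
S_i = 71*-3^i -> [71, -213, 639, -1917, 5751]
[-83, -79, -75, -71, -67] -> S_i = -83 + 4*i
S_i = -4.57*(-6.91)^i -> [-4.57, 31.58, -218.21, 1507.82, -10419.06]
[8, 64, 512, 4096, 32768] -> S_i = 8*8^i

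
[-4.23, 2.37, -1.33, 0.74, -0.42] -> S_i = -4.23*(-0.56)^i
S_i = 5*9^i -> [5, 45, 405, 3645, 32805]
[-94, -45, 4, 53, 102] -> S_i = -94 + 49*i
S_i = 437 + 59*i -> [437, 496, 555, 614, 673]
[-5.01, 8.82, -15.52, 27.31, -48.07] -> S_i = -5.01*(-1.76)^i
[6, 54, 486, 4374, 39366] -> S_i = 6*9^i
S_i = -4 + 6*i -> [-4, 2, 8, 14, 20]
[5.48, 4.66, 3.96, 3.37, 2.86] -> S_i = 5.48*0.85^i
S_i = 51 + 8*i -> [51, 59, 67, 75, 83]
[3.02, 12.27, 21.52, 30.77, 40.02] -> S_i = 3.02 + 9.25*i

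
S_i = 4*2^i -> [4, 8, 16, 32, 64]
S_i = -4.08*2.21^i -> [-4.08, -9.02, -19.93, -44.04, -97.33]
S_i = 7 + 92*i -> [7, 99, 191, 283, 375]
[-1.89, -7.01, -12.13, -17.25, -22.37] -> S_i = -1.89 + -5.12*i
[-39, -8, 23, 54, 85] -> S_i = -39 + 31*i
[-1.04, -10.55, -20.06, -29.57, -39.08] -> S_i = -1.04 + -9.51*i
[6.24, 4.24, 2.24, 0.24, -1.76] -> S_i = 6.24 + -2.00*i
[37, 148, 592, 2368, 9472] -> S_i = 37*4^i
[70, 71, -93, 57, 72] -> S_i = Random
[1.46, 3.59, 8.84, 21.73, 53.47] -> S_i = 1.46*2.46^i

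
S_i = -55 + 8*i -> [-55, -47, -39, -31, -23]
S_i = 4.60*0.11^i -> [4.6, 0.51, 0.06, 0.01, 0.0]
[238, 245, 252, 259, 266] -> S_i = 238 + 7*i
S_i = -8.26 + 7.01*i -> [-8.26, -1.25, 5.76, 12.77, 19.78]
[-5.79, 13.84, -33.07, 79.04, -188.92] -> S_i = -5.79*(-2.39)^i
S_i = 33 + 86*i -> [33, 119, 205, 291, 377]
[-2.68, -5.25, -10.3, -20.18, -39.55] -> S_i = -2.68*1.96^i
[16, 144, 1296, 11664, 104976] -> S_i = 16*9^i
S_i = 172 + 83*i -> [172, 255, 338, 421, 504]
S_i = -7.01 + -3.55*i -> [-7.01, -10.56, -14.11, -17.66, -21.21]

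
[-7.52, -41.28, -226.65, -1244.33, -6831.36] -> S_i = -7.52*5.49^i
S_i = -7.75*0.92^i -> [-7.75, -7.13, -6.56, -6.03, -5.55]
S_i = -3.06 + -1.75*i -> [-3.06, -4.81, -6.56, -8.31, -10.06]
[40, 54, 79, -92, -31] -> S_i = Random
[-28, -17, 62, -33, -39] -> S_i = Random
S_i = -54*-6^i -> [-54, 324, -1944, 11664, -69984]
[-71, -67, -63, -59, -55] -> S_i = -71 + 4*i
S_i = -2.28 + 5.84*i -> [-2.28, 3.56, 9.4, 15.24, 21.08]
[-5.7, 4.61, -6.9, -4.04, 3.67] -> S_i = Random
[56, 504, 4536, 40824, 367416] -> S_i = 56*9^i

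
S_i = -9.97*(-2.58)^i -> [-9.97, 25.72, -66.36, 171.22, -441.75]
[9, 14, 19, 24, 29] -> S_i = 9 + 5*i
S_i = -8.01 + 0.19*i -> [-8.01, -7.82, -7.63, -7.44, -7.25]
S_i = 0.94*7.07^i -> [0.94, 6.65, 46.99, 332.19, 2348.58]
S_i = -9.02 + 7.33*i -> [-9.02, -1.69, 5.64, 12.97, 20.3]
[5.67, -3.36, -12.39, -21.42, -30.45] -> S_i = 5.67 + -9.03*i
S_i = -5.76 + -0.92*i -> [-5.76, -6.68, -7.6, -8.52, -9.44]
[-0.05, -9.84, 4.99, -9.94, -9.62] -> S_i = Random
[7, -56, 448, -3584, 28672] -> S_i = 7*-8^i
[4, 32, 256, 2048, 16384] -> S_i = 4*8^i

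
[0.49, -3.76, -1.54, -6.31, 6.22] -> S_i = Random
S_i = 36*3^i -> [36, 108, 324, 972, 2916]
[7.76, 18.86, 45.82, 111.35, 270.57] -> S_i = 7.76*2.43^i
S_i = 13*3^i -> [13, 39, 117, 351, 1053]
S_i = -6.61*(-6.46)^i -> [-6.61, 42.7, -275.85, 1781.96, -11511.49]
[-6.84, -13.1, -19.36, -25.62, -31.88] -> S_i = -6.84 + -6.26*i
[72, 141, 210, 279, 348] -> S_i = 72 + 69*i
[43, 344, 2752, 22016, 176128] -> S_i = 43*8^i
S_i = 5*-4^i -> [5, -20, 80, -320, 1280]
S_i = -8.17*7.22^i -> [-8.17, -58.99, -425.89, -3074.92, -22200.91]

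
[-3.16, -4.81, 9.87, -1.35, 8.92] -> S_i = Random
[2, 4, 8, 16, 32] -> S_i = 2*2^i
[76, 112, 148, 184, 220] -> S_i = 76 + 36*i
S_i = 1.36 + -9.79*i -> [1.36, -8.43, -18.22, -28.01, -37.8]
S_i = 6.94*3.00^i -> [6.94, 20.82, 62.46, 187.38, 562.14]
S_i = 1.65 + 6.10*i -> [1.65, 7.75, 13.85, 19.95, 26.05]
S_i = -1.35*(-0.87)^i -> [-1.35, 1.17, -1.02, 0.89, -0.77]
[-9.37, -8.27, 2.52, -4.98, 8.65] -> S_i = Random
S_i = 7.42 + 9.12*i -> [7.42, 16.54, 25.66, 34.78, 43.9]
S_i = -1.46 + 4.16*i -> [-1.46, 2.7, 6.86, 11.02, 15.18]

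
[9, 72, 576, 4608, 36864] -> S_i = 9*8^i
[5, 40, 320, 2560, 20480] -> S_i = 5*8^i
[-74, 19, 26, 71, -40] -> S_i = Random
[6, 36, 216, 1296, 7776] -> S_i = 6*6^i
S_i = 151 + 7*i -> [151, 158, 165, 172, 179]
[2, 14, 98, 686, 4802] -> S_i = 2*7^i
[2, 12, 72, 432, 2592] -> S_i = 2*6^i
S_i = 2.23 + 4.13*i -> [2.23, 6.36, 10.49, 14.62, 18.75]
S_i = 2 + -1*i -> [2, 1, 0, -1, -2]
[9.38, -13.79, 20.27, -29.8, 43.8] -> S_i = 9.38*(-1.47)^i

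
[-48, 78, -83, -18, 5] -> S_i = Random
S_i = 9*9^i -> [9, 81, 729, 6561, 59049]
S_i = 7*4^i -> [7, 28, 112, 448, 1792]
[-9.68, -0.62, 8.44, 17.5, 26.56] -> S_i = -9.68 + 9.06*i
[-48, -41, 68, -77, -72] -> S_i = Random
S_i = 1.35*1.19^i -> [1.35, 1.61, 1.91, 2.27, 2.71]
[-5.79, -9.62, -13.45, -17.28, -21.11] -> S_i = -5.79 + -3.83*i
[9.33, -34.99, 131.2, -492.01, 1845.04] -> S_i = 9.33*(-3.75)^i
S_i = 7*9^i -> [7, 63, 567, 5103, 45927]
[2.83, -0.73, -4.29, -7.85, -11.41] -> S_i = 2.83 + -3.56*i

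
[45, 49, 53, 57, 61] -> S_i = 45 + 4*i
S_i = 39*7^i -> [39, 273, 1911, 13377, 93639]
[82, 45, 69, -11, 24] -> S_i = Random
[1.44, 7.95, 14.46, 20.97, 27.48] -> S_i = 1.44 + 6.51*i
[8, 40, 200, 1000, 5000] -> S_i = 8*5^i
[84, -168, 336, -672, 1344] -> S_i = 84*-2^i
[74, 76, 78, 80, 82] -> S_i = 74 + 2*i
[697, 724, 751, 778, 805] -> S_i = 697 + 27*i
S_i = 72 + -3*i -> [72, 69, 66, 63, 60]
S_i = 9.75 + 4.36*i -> [9.75, 14.11, 18.47, 22.83, 27.19]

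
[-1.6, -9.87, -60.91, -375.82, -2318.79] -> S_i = -1.60*6.17^i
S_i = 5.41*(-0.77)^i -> [5.41, -4.17, 3.21, -2.47, 1.9]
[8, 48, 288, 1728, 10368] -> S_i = 8*6^i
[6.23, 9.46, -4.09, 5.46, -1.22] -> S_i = Random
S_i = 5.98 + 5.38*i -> [5.98, 11.36, 16.74, 22.12, 27.5]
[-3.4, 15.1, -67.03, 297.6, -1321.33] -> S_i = -3.40*(-4.44)^i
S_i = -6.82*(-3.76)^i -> [-6.82, 25.64, -96.42, 362.53, -1363.13]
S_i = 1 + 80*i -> [1, 81, 161, 241, 321]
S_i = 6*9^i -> [6, 54, 486, 4374, 39366]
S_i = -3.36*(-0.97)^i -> [-3.36, 3.26, -3.16, 3.07, -2.97]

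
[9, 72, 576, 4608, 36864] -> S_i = 9*8^i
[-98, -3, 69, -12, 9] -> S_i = Random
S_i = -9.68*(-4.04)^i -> [-9.68, 39.11, -157.99, 638.29, -2578.7]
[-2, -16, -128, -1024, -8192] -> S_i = -2*8^i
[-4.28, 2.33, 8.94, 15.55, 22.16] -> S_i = -4.28 + 6.61*i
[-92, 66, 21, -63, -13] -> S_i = Random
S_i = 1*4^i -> [1, 4, 16, 64, 256]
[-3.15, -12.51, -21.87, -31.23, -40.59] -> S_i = -3.15 + -9.36*i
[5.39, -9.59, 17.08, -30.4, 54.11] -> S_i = 5.39*(-1.78)^i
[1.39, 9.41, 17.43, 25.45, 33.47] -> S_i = 1.39 + 8.02*i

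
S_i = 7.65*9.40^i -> [7.65, 71.91, 675.95, 6353.97, 59727.3]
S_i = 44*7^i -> [44, 308, 2156, 15092, 105644]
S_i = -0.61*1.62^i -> [-0.61, -0.99, -1.6, -2.59, -4.2]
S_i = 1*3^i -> [1, 3, 9, 27, 81]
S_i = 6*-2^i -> [6, -12, 24, -48, 96]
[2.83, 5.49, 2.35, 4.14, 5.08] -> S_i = Random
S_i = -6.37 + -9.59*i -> [-6.37, -15.96, -25.55, -35.14, -44.73]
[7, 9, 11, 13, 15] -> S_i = 7 + 2*i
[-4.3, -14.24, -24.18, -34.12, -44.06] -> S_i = -4.30 + -9.94*i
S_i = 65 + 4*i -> [65, 69, 73, 77, 81]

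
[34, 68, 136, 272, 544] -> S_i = 34*2^i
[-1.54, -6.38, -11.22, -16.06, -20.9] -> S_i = -1.54 + -4.84*i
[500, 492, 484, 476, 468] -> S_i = 500 + -8*i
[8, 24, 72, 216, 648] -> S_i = 8*3^i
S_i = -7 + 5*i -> [-7, -2, 3, 8, 13]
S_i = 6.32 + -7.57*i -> [6.32, -1.25, -8.82, -16.39, -23.96]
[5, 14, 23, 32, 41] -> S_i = 5 + 9*i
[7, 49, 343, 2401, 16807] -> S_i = 7*7^i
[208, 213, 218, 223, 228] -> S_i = 208 + 5*i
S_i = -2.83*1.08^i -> [-2.83, -3.06, -3.3, -3.56, -3.85]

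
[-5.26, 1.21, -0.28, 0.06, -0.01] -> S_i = -5.26*(-0.23)^i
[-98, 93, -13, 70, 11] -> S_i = Random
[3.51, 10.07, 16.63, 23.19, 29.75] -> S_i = 3.51 + 6.56*i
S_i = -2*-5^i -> [-2, 10, -50, 250, -1250]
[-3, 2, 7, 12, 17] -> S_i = -3 + 5*i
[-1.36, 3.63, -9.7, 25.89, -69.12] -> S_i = -1.36*(-2.67)^i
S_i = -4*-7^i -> [-4, 28, -196, 1372, -9604]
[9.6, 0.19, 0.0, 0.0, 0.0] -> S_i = 9.60*0.02^i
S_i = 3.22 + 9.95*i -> [3.22, 13.17, 23.12, 33.07, 43.02]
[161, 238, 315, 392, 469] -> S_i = 161 + 77*i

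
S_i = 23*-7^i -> [23, -161, 1127, -7889, 55223]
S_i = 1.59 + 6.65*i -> [1.59, 8.24, 14.89, 21.54, 28.19]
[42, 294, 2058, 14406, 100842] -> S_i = 42*7^i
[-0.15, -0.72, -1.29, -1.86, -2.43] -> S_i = -0.15 + -0.57*i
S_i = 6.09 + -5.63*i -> [6.09, 0.46, -5.17, -10.8, -16.43]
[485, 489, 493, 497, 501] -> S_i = 485 + 4*i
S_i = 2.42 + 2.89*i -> [2.42, 5.31, 8.2, 11.09, 13.98]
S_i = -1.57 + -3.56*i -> [-1.57, -5.13, -8.69, -12.25, -15.81]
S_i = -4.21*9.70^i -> [-4.21, -40.84, -396.12, -3842.35, -37270.83]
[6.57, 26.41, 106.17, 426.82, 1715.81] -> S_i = 6.57*4.02^i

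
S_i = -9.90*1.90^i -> [-9.9, -18.81, -35.74, -67.9, -129.02]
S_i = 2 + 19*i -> [2, 21, 40, 59, 78]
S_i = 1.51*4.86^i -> [1.51, 7.34, 35.67, 173.33, 842.41]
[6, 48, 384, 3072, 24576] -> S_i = 6*8^i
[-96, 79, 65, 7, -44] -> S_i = Random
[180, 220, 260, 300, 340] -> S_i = 180 + 40*i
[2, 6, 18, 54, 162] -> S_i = 2*3^i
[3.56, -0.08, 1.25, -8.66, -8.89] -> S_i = Random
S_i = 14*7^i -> [14, 98, 686, 4802, 33614]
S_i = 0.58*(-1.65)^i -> [0.58, -0.96, 1.58, -2.61, 4.3]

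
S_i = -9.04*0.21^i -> [-9.04, -1.9, -0.4, -0.08, -0.02]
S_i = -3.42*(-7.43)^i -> [-3.42, 25.41, -188.8, 1402.79, -10422.73]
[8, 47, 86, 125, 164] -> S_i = 8 + 39*i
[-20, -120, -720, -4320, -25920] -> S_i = -20*6^i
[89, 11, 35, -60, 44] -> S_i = Random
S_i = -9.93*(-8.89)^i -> [-9.93, 88.28, -784.79, 6976.77, -62023.5]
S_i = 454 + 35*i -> [454, 489, 524, 559, 594]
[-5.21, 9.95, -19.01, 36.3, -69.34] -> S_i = -5.21*(-1.91)^i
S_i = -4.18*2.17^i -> [-4.18, -9.07, -19.68, -42.71, -92.69]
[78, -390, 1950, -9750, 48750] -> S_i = 78*-5^i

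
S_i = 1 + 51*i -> [1, 52, 103, 154, 205]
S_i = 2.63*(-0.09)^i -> [2.63, -0.24, 0.02, -0.0, 0.0]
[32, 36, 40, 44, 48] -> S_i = 32 + 4*i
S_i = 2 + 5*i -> [2, 7, 12, 17, 22]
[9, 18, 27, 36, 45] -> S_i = 9 + 9*i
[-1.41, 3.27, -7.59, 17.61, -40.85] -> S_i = -1.41*(-2.32)^i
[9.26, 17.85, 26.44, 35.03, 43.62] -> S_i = 9.26 + 8.59*i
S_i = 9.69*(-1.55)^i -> [9.69, -15.02, 23.28, -36.08, 55.93]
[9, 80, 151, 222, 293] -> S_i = 9 + 71*i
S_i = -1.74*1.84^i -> [-1.74, -3.2, -5.89, -10.84, -19.94]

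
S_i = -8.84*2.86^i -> [-8.84, -25.28, -72.31, -206.8, -591.45]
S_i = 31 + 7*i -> [31, 38, 45, 52, 59]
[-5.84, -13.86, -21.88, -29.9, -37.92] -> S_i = -5.84 + -8.02*i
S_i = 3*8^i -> [3, 24, 192, 1536, 12288]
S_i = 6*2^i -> [6, 12, 24, 48, 96]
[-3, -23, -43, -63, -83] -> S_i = -3 + -20*i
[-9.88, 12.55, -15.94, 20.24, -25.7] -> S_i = -9.88*(-1.27)^i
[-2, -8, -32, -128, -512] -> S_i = -2*4^i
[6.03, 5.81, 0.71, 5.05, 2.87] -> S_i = Random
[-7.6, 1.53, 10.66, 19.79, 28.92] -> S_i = -7.60 + 9.13*i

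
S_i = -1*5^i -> [-1, -5, -25, -125, -625]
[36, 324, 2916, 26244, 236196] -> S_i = 36*9^i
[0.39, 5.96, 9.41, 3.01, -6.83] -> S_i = Random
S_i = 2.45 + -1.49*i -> [2.45, 0.96, -0.53, -2.02, -3.51]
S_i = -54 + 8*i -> [-54, -46, -38, -30, -22]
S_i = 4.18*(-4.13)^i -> [4.18, -17.26, 71.3, -294.46, 1216.12]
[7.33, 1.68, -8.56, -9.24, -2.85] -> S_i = Random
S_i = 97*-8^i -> [97, -776, 6208, -49664, 397312]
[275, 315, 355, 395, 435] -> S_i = 275 + 40*i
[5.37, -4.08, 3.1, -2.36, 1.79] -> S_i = 5.37*(-0.76)^i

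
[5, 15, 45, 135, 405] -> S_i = 5*3^i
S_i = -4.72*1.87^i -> [-4.72, -8.83, -16.51, -30.87, -57.72]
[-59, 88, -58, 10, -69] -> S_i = Random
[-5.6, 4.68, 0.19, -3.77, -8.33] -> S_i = Random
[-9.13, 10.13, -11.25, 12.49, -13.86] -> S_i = -9.13*(-1.11)^i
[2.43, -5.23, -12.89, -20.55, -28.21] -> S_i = 2.43 + -7.66*i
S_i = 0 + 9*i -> [0, 9, 18, 27, 36]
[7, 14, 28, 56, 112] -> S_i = 7*2^i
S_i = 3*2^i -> [3, 6, 12, 24, 48]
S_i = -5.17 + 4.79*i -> [-5.17, -0.38, 4.41, 9.2, 13.99]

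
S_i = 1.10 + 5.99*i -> [1.1, 7.09, 13.08, 19.07, 25.06]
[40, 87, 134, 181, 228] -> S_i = 40 + 47*i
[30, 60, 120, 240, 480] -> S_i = 30*2^i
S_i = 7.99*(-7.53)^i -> [7.99, -60.16, 453.04, -3411.39, 25687.79]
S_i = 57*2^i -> [57, 114, 228, 456, 912]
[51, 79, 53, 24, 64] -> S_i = Random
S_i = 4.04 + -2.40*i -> [4.04, 1.64, -0.76, -3.16, -5.56]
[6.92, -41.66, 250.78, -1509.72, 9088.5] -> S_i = 6.92*(-6.02)^i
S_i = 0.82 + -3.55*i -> [0.82, -2.73, -6.28, -9.83, -13.38]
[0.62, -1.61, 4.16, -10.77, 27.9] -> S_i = 0.62*(-2.59)^i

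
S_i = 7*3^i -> [7, 21, 63, 189, 567]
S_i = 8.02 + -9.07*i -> [8.02, -1.05, -10.12, -19.19, -28.26]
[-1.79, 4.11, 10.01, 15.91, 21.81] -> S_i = -1.79 + 5.90*i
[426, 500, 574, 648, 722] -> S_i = 426 + 74*i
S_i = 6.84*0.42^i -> [6.84, 2.87, 1.21, 0.51, 0.21]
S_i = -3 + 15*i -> [-3, 12, 27, 42, 57]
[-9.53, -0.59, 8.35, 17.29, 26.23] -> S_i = -9.53 + 8.94*i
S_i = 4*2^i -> [4, 8, 16, 32, 64]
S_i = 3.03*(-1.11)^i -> [3.03, -3.36, 3.73, -4.14, 4.6]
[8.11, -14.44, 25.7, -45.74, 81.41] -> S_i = 8.11*(-1.78)^i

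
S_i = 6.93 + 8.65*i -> [6.93, 15.58, 24.23, 32.88, 41.53]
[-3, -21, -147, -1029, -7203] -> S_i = -3*7^i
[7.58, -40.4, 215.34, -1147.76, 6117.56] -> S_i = 7.58*(-5.33)^i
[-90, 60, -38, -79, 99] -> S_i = Random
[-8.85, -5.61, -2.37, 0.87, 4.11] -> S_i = -8.85 + 3.24*i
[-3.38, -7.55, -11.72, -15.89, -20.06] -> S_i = -3.38 + -4.17*i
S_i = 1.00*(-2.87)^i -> [1.0, -2.87, 8.24, -23.64, 67.85]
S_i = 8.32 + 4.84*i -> [8.32, 13.16, 18.0, 22.84, 27.68]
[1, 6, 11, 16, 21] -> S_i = 1 + 5*i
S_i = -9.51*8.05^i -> [-9.51, -76.56, -616.27, -4960.99, -39935.95]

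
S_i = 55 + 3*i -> [55, 58, 61, 64, 67]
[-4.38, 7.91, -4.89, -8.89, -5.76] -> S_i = Random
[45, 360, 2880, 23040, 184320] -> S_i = 45*8^i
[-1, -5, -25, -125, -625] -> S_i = -1*5^i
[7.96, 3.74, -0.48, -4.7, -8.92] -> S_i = 7.96 + -4.22*i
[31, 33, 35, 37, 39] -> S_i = 31 + 2*i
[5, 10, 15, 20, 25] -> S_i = 5 + 5*i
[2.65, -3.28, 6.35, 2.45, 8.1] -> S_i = Random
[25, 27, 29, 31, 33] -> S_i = 25 + 2*i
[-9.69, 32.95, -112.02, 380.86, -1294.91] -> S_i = -9.69*(-3.40)^i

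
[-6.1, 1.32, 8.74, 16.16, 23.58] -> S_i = -6.10 + 7.42*i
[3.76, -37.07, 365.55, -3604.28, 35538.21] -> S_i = 3.76*(-9.86)^i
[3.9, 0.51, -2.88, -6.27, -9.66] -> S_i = 3.90 + -3.39*i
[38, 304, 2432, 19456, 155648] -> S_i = 38*8^i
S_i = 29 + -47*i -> [29, -18, -65, -112, -159]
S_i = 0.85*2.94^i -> [0.85, 2.5, 7.35, 21.6, 63.51]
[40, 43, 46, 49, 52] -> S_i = 40 + 3*i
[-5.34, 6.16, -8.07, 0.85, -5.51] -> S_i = Random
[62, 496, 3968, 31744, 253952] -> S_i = 62*8^i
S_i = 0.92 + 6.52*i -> [0.92, 7.44, 13.96, 20.48, 27.0]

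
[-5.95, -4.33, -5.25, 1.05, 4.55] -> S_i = Random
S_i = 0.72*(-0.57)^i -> [0.72, -0.41, 0.23, -0.13, 0.08]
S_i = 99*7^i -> [99, 693, 4851, 33957, 237699]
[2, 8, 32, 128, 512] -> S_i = 2*4^i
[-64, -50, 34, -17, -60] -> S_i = Random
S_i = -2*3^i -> [-2, -6, -18, -54, -162]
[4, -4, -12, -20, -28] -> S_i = 4 + -8*i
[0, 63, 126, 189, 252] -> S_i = 0 + 63*i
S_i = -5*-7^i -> [-5, 35, -245, 1715, -12005]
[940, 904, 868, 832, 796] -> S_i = 940 + -36*i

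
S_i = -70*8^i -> [-70, -560, -4480, -35840, -286720]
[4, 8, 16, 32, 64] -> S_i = 4*2^i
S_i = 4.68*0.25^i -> [4.68, 1.17, 0.29, 0.07, 0.02]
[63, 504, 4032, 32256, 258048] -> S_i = 63*8^i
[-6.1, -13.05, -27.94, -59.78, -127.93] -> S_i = -6.10*2.14^i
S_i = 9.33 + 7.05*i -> [9.33, 16.38, 23.43, 30.48, 37.53]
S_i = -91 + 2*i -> [-91, -89, -87, -85, -83]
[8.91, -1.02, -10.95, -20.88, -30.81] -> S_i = 8.91 + -9.93*i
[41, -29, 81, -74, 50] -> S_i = Random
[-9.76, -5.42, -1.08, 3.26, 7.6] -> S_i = -9.76 + 4.34*i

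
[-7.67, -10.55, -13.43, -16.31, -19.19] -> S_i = -7.67 + -2.88*i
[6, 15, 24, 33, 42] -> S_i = 6 + 9*i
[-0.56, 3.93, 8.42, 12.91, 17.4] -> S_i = -0.56 + 4.49*i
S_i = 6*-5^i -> [6, -30, 150, -750, 3750]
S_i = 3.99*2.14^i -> [3.99, 8.54, 18.27, 39.1, 83.68]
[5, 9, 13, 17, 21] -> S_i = 5 + 4*i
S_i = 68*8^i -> [68, 544, 4352, 34816, 278528]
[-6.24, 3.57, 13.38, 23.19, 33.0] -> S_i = -6.24 + 9.81*i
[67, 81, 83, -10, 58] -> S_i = Random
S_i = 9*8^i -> [9, 72, 576, 4608, 36864]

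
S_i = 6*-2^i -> [6, -12, 24, -48, 96]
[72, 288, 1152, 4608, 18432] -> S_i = 72*4^i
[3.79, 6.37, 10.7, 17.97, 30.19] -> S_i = 3.79*1.68^i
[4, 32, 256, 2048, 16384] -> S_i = 4*8^i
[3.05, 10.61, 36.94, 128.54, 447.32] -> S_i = 3.05*3.48^i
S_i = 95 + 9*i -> [95, 104, 113, 122, 131]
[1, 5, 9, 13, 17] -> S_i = 1 + 4*i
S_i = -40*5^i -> [-40, -200, -1000, -5000, -25000]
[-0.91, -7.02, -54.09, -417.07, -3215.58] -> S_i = -0.91*7.71^i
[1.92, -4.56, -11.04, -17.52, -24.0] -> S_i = 1.92 + -6.48*i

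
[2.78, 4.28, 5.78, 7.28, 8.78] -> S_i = 2.78 + 1.50*i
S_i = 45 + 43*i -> [45, 88, 131, 174, 217]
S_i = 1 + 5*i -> [1, 6, 11, 16, 21]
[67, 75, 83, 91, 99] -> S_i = 67 + 8*i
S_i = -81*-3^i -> [-81, 243, -729, 2187, -6561]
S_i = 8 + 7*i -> [8, 15, 22, 29, 36]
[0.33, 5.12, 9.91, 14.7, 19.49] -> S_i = 0.33 + 4.79*i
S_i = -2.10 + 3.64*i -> [-2.1, 1.54, 5.18, 8.82, 12.46]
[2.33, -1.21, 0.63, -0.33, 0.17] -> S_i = 2.33*(-0.52)^i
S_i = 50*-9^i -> [50, -450, 4050, -36450, 328050]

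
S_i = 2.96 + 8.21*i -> [2.96, 11.17, 19.38, 27.59, 35.8]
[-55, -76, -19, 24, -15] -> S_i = Random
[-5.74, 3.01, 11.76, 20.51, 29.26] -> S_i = -5.74 + 8.75*i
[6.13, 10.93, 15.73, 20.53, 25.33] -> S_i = 6.13 + 4.80*i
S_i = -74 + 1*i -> [-74, -73, -72, -71, -70]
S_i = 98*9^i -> [98, 882, 7938, 71442, 642978]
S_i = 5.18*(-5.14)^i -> [5.18, -26.63, 136.85, -703.43, 3615.62]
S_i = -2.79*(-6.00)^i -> [-2.79, 16.74, -100.44, 602.64, -3615.84]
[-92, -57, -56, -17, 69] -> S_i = Random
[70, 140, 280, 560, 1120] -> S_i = 70*2^i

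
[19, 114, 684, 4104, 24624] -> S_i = 19*6^i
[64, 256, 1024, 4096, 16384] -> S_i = 64*4^i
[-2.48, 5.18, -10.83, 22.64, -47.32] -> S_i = -2.48*(-2.09)^i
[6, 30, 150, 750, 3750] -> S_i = 6*5^i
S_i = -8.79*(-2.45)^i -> [-8.79, 21.54, -52.76, 129.27, -316.7]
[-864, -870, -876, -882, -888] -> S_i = -864 + -6*i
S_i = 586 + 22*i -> [586, 608, 630, 652, 674]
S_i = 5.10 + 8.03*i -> [5.1, 13.13, 21.16, 29.19, 37.22]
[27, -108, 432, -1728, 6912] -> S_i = 27*-4^i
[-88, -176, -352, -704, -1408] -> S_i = -88*2^i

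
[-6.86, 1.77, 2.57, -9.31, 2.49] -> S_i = Random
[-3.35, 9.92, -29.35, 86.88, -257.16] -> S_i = -3.35*(-2.96)^i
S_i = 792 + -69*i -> [792, 723, 654, 585, 516]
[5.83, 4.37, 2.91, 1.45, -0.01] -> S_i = 5.83 + -1.46*i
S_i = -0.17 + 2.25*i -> [-0.17, 2.08, 4.33, 6.58, 8.83]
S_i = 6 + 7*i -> [6, 13, 20, 27, 34]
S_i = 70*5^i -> [70, 350, 1750, 8750, 43750]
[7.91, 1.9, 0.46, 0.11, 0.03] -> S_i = 7.91*0.24^i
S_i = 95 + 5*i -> [95, 100, 105, 110, 115]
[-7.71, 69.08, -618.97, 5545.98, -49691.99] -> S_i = -7.71*(-8.96)^i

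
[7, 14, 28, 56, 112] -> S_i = 7*2^i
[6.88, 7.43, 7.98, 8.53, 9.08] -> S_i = 6.88 + 0.55*i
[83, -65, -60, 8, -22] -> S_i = Random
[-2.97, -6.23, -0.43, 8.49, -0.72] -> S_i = Random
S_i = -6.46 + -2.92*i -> [-6.46, -9.38, -12.3, -15.22, -18.14]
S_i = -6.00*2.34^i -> [-6.0, -14.04, -32.85, -76.88, -179.89]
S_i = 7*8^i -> [7, 56, 448, 3584, 28672]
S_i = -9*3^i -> [-9, -27, -81, -243, -729]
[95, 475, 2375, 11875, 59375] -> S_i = 95*5^i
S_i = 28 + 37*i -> [28, 65, 102, 139, 176]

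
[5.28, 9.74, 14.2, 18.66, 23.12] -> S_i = 5.28 + 4.46*i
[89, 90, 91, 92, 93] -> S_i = 89 + 1*i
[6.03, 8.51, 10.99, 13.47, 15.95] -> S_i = 6.03 + 2.48*i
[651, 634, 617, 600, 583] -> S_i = 651 + -17*i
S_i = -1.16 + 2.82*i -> [-1.16, 1.66, 4.48, 7.3, 10.12]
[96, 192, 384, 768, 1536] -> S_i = 96*2^i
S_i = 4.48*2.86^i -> [4.48, 12.81, 36.64, 104.8, 299.74]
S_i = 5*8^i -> [5, 40, 320, 2560, 20480]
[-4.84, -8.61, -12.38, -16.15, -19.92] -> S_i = -4.84 + -3.77*i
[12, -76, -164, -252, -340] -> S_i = 12 + -88*i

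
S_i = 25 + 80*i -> [25, 105, 185, 265, 345]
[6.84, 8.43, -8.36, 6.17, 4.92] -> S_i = Random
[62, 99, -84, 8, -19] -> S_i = Random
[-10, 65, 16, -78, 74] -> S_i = Random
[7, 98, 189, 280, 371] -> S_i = 7 + 91*i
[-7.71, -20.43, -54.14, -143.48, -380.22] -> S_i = -7.71*2.65^i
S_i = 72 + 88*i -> [72, 160, 248, 336, 424]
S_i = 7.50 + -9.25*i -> [7.5, -1.75, -11.0, -20.25, -29.5]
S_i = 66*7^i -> [66, 462, 3234, 22638, 158466]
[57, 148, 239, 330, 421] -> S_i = 57 + 91*i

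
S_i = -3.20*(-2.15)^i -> [-3.2, 6.88, -14.79, 31.8, -68.38]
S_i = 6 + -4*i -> [6, 2, -2, -6, -10]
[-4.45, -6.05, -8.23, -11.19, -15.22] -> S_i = -4.45*1.36^i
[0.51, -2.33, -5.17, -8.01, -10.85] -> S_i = 0.51 + -2.84*i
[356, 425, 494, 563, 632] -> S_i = 356 + 69*i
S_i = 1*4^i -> [1, 4, 16, 64, 256]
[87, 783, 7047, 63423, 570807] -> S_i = 87*9^i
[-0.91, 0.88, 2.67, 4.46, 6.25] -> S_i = -0.91 + 1.79*i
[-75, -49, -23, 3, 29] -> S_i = -75 + 26*i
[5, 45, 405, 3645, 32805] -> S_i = 5*9^i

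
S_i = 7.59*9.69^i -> [7.59, 73.55, 712.67, 6905.79, 66917.06]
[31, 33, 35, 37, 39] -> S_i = 31 + 2*i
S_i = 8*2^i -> [8, 16, 32, 64, 128]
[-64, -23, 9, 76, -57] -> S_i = Random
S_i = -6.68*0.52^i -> [-6.68, -3.47, -1.81, -0.94, -0.49]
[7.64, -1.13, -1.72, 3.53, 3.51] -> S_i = Random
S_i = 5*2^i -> [5, 10, 20, 40, 80]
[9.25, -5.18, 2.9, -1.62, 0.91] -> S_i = 9.25*(-0.56)^i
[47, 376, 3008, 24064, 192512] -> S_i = 47*8^i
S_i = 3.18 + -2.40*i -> [3.18, 0.78, -1.62, -4.02, -6.42]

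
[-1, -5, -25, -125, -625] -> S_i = -1*5^i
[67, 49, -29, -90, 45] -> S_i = Random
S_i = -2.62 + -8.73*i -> [-2.62, -11.35, -20.08, -28.81, -37.54]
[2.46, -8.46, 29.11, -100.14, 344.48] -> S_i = 2.46*(-3.44)^i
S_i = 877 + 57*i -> [877, 934, 991, 1048, 1105]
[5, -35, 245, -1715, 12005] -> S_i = 5*-7^i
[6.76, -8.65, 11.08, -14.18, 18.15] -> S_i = 6.76*(-1.28)^i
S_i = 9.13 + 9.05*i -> [9.13, 18.18, 27.23, 36.28, 45.33]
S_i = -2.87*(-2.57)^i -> [-2.87, 7.38, -18.96, 48.72, -125.2]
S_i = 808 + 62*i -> [808, 870, 932, 994, 1056]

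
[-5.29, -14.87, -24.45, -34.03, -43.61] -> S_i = -5.29 + -9.58*i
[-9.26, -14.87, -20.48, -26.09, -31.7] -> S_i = -9.26 + -5.61*i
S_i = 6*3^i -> [6, 18, 54, 162, 486]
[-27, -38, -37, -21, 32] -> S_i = Random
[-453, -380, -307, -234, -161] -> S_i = -453 + 73*i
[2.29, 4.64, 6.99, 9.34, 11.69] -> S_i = 2.29 + 2.35*i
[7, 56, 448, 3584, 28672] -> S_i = 7*8^i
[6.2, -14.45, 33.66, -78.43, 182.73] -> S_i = 6.20*(-2.33)^i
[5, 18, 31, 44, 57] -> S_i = 5 + 13*i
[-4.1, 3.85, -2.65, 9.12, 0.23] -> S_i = Random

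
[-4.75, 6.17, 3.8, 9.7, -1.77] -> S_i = Random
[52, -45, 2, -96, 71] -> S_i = Random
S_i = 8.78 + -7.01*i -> [8.78, 1.77, -5.24, -12.25, -19.26]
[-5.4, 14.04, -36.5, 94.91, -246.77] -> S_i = -5.40*(-2.60)^i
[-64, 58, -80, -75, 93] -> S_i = Random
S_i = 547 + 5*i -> [547, 552, 557, 562, 567]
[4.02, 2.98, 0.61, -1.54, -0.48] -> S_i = Random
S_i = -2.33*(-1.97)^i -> [-2.33, 4.59, -9.04, 17.81, -35.09]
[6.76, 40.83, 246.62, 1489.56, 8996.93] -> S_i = 6.76*6.04^i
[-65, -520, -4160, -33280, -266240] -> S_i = -65*8^i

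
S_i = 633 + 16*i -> [633, 649, 665, 681, 697]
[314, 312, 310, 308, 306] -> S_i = 314 + -2*i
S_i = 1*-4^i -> [1, -4, 16, -64, 256]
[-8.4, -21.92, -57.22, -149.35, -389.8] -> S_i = -8.40*2.61^i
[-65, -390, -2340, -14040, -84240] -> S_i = -65*6^i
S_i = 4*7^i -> [4, 28, 196, 1372, 9604]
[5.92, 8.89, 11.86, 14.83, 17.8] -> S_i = 5.92 + 2.97*i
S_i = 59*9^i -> [59, 531, 4779, 43011, 387099]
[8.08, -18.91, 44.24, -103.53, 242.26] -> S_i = 8.08*(-2.34)^i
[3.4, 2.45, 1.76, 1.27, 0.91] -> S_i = 3.40*0.72^i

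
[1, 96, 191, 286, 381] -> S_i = 1 + 95*i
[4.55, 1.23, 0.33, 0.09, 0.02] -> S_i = 4.55*0.27^i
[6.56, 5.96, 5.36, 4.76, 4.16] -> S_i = 6.56 + -0.60*i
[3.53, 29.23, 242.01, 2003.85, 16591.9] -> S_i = 3.53*8.28^i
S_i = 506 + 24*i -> [506, 530, 554, 578, 602]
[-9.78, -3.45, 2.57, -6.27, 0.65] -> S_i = Random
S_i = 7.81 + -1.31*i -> [7.81, 6.5, 5.19, 3.88, 2.57]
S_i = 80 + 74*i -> [80, 154, 228, 302, 376]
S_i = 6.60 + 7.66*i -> [6.6, 14.26, 21.92, 29.58, 37.24]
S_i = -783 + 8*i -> [-783, -775, -767, -759, -751]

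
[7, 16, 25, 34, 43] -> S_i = 7 + 9*i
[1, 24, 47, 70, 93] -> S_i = 1 + 23*i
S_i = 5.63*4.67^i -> [5.63, 26.29, 122.78, 573.4, 2677.79]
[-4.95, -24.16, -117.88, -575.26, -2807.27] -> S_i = -4.95*4.88^i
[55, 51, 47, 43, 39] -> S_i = 55 + -4*i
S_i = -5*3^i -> [-5, -15, -45, -135, -405]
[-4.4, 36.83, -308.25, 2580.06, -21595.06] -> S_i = -4.40*(-8.37)^i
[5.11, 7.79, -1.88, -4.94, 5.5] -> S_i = Random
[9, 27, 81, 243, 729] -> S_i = 9*3^i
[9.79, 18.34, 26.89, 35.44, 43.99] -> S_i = 9.79 + 8.55*i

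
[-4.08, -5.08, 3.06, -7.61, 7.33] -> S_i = Random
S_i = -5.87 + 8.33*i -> [-5.87, 2.46, 10.79, 19.12, 27.45]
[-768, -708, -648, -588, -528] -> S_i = -768 + 60*i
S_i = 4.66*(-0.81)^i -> [4.66, -3.77, 3.06, -2.48, 2.01]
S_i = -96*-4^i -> [-96, 384, -1536, 6144, -24576]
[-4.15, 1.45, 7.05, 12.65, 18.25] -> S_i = -4.15 + 5.60*i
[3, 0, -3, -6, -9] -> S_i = 3 + -3*i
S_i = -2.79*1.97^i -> [-2.79, -5.5, -10.83, -21.33, -42.02]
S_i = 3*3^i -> [3, 9, 27, 81, 243]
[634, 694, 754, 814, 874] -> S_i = 634 + 60*i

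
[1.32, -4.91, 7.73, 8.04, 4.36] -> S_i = Random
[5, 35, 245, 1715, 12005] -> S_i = 5*7^i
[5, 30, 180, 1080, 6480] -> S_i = 5*6^i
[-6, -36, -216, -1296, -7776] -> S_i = -6*6^i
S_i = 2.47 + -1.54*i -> [2.47, 0.93, -0.61, -2.15, -3.69]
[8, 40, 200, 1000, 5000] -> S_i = 8*5^i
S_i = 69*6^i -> [69, 414, 2484, 14904, 89424]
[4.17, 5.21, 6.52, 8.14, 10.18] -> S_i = 4.17*1.25^i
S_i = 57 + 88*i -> [57, 145, 233, 321, 409]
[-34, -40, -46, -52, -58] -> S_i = -34 + -6*i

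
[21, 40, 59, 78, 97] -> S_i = 21 + 19*i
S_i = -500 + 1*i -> [-500, -499, -498, -497, -496]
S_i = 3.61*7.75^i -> [3.61, 27.98, 216.83, 1680.4, 13023.09]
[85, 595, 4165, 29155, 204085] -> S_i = 85*7^i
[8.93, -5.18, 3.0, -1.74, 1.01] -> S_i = 8.93*(-0.58)^i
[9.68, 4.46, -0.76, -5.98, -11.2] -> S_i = 9.68 + -5.22*i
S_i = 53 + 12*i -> [53, 65, 77, 89, 101]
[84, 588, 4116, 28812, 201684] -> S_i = 84*7^i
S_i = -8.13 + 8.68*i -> [-8.13, 0.55, 9.23, 17.91, 26.59]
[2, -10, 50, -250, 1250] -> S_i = 2*-5^i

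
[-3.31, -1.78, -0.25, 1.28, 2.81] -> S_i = -3.31 + 1.53*i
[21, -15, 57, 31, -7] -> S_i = Random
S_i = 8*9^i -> [8, 72, 648, 5832, 52488]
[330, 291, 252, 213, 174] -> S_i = 330 + -39*i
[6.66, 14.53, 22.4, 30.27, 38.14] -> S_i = 6.66 + 7.87*i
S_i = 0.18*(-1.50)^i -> [0.18, -0.27, 0.4, -0.61, 0.91]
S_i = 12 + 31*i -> [12, 43, 74, 105, 136]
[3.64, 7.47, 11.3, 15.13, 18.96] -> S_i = 3.64 + 3.83*i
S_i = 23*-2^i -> [23, -46, 92, -184, 368]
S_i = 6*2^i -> [6, 12, 24, 48, 96]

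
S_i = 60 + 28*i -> [60, 88, 116, 144, 172]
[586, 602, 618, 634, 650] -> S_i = 586 + 16*i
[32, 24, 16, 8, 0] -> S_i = 32 + -8*i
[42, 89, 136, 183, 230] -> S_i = 42 + 47*i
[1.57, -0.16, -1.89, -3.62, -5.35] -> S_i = 1.57 + -1.73*i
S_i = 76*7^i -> [76, 532, 3724, 26068, 182476]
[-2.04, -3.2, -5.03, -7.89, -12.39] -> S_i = -2.04*1.57^i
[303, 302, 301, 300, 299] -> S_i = 303 + -1*i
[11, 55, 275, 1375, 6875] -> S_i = 11*5^i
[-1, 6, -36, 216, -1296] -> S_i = -1*-6^i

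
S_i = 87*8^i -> [87, 696, 5568, 44544, 356352]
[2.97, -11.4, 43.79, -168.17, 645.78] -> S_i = 2.97*(-3.84)^i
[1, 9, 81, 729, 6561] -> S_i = 1*9^i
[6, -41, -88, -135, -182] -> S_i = 6 + -47*i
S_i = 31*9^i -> [31, 279, 2511, 22599, 203391]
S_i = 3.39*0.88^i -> [3.39, 2.98, 2.63, 2.31, 2.03]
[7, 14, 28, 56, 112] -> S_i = 7*2^i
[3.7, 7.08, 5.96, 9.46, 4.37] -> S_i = Random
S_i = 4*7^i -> [4, 28, 196, 1372, 9604]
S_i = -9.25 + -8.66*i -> [-9.25, -17.91, -26.57, -35.23, -43.89]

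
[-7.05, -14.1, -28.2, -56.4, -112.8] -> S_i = -7.05*2.00^i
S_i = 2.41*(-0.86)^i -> [2.41, -2.07, 1.78, -1.53, 1.32]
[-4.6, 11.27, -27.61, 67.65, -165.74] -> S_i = -4.60*(-2.45)^i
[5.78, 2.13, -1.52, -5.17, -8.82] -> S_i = 5.78 + -3.65*i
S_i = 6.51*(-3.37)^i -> [6.51, -21.94, 73.93, -249.16, 839.65]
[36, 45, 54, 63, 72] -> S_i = 36 + 9*i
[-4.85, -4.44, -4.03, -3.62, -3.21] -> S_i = -4.85 + 0.41*i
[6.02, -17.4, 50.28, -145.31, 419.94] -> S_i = 6.02*(-2.89)^i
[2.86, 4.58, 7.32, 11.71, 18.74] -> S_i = 2.86*1.60^i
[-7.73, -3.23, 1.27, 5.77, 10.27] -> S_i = -7.73 + 4.50*i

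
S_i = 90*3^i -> [90, 270, 810, 2430, 7290]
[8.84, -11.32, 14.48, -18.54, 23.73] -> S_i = 8.84*(-1.28)^i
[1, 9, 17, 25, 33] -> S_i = 1 + 8*i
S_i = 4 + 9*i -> [4, 13, 22, 31, 40]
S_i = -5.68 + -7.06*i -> [-5.68, -12.74, -19.8, -26.86, -33.92]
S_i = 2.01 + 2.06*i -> [2.01, 4.07, 6.13, 8.19, 10.25]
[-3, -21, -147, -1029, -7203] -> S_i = -3*7^i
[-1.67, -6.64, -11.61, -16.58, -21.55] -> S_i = -1.67 + -4.97*i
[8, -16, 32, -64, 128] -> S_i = 8*-2^i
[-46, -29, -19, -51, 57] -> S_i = Random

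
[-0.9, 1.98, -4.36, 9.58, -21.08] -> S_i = -0.90*(-2.20)^i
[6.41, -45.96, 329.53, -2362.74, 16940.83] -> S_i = 6.41*(-7.17)^i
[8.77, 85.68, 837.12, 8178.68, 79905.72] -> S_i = 8.77*9.77^i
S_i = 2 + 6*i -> [2, 8, 14, 20, 26]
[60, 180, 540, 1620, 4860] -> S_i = 60*3^i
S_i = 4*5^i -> [4, 20, 100, 500, 2500]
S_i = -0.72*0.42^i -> [-0.72, -0.3, -0.13, -0.05, -0.02]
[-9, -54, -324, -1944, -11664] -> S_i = -9*6^i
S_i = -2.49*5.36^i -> [-2.49, -13.35, -71.54, -383.44, -2055.22]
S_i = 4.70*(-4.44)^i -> [4.7, -20.87, 92.65, -411.38, 1826.54]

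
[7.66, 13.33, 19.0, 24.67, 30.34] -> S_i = 7.66 + 5.67*i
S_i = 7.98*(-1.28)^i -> [7.98, -10.21, 13.07, -16.74, 21.42]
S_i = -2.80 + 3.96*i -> [-2.8, 1.16, 5.12, 9.08, 13.04]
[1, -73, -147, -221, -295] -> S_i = 1 + -74*i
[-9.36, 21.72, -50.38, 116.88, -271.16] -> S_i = -9.36*(-2.32)^i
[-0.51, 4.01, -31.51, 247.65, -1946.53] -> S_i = -0.51*(-7.86)^i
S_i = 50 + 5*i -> [50, 55, 60, 65, 70]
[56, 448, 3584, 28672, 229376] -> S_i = 56*8^i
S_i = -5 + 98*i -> [-5, 93, 191, 289, 387]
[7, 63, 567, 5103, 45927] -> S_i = 7*9^i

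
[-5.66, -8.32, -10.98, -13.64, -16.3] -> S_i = -5.66 + -2.66*i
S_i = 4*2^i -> [4, 8, 16, 32, 64]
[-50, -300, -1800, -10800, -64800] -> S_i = -50*6^i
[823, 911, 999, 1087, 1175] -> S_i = 823 + 88*i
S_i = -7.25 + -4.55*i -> [-7.25, -11.8, -16.35, -20.9, -25.45]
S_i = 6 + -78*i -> [6, -72, -150, -228, -306]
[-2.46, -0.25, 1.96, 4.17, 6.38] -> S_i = -2.46 + 2.21*i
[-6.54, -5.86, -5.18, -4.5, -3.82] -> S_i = -6.54 + 0.68*i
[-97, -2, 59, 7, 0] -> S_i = Random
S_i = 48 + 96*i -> [48, 144, 240, 336, 432]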